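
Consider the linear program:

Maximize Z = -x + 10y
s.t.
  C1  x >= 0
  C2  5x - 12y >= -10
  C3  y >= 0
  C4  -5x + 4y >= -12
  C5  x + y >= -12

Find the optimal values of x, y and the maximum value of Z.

x = 23/5, y = 11/4, maximum Z = 229/10

Feasible corners and Z = -x + 10y:
  (0, 5/6) → Z = 25/3
  (0, 0) → Z = 0
  (23/5, 11/4) → Z = 229/10
  (12/5, 0) → Z = -12/5

The optimum lies where 5x - 12y = -10 and -5x + 4y = -12.
Solving simultaneously gives x = 23/5, y = 11/4.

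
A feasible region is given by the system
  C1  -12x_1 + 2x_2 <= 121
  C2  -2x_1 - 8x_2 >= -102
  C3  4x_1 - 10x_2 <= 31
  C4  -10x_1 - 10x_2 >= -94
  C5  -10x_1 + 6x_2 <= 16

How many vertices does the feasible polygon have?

3

The feasible vertices (each the meet of two boundaries and inside every other half-plane) are:
  (125/14, 33/70)
  (-173/38, -187/38)
  (101/40, 55/8)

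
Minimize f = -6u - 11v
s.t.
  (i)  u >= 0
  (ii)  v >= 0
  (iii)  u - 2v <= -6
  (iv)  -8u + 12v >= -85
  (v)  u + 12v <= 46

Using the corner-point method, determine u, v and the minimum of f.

Corner points and f = -6u - 11v:
  (0, 3) → f = -33
  (0, 23/6) → f = -253/6
  (10/7, 26/7) → f = -346/7

At the optimal vertex, u - 2v = -6 and u + 12v = 46.
Solving simultaneously gives u = 10/7, v = 26/7.

u = 10/7, v = 26/7, minimum f = -346/7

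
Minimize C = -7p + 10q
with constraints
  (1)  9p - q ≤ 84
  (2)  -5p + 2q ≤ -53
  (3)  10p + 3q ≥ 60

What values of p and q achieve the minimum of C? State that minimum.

At the optimal vertex, 9p - q = 84 and 10p + 3q = 60.
Solving simultaneously gives p = 312/37, q = -300/37.

p = 312/37, q = -300/37, minimum C = -5184/37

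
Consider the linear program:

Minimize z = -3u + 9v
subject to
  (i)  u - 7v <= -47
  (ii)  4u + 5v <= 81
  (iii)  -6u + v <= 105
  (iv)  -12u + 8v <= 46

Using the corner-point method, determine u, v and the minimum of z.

Feasible corners and z = -3u + 9v:
  (332/33, 269/33) → z = 475/11
  (27/38, 259/38) → z = 1125/19
  (209/46, 289/23) → z = 4575/46

u = 332/33, v = 269/33, minimum z = 475/11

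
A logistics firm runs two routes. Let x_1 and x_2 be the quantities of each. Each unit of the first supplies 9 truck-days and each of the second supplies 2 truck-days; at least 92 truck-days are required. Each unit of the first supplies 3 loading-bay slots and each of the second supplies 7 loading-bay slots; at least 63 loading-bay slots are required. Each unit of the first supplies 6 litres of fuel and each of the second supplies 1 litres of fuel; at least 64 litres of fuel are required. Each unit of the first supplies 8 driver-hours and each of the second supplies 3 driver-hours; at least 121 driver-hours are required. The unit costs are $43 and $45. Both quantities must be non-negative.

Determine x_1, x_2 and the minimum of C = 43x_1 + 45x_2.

Feasible corners and C = 43x_1 + 45x_2:
  (0, 64) → C = 2880
  (21, 0) → C = 903
  (14, 3) → C = 737
  (71/10, 107/5) → C = 12683/10
The feasible region is unbounded (it extends along (0, 1), (1, 0)), but C strictly increases along every unbounded feasible direction, so there is no improving ray and the minimum is attained at a vertex.

The binding constraints are 3x_1 + 7x_2 = 63 and 8x_1 + 3x_2 = 121.
Solving simultaneously gives x_1 = 14, x_2 = 3.

x_1 = 14, x_2 = 3, minimum C = 737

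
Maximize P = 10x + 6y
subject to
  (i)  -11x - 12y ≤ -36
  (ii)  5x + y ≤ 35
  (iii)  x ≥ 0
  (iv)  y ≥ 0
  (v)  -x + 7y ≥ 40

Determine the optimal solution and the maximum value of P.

Corner points and P = 10x + 6y:
  (0, 35) → P = 210
  (205/36, 235/36) → P = 865/9
  (0, 40/7) → P = 240/7

The binding constraints are 5x + y = 35 and x = 0.
Solving simultaneously gives x = 0, y = 35.

x = 0, y = 35, maximum P = 210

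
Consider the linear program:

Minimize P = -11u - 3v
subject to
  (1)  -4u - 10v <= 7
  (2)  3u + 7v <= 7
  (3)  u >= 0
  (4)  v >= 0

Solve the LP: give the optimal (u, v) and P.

u = 7/3, v = 0, minimum P = -77/3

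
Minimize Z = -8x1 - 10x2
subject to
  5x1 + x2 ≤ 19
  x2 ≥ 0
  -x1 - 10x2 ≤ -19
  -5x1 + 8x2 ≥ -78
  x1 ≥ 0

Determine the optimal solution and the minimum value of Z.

x1 = 0, x2 = 19, minimum Z = -190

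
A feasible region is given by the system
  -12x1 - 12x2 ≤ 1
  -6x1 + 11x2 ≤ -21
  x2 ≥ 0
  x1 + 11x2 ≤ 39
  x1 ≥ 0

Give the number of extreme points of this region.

Intersecting each pair of boundary lines and keeping only the points that satisfy every inequality leaves:
  (7/2, 0)
  (60/7, 213/77)
  (39, 0)

3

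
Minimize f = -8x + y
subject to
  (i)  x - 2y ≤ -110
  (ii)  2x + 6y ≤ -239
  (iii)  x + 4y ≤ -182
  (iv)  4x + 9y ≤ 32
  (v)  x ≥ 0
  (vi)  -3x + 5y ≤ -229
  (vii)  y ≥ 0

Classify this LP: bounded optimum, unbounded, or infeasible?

The boundaries -3x + 5y = -229 and y = 0 meet at (229/3, 0), but that point violates x - 2y ≤ -110. Every candidate vertex is excluded by some other constraint, so the feasible region is empty.

infeasible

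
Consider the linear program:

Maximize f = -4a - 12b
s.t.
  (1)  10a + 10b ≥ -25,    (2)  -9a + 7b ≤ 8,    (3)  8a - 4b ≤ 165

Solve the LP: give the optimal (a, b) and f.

a = 155/12, b = -185/12, maximum f = 400/3

Feasible corners and f = -4a - 12b:
  (-51/32, -29/32) → f = 69/4
  (155/12, -185/12) → f = 400/3
  (1187/20, 1549/20) → f = -5834/5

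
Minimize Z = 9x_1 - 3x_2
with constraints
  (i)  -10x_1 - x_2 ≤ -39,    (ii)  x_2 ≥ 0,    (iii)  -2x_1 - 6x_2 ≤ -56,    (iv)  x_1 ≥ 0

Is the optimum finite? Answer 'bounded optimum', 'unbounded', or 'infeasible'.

unbounded

From the feasible point (89/29, 241/29), moving in the direction (0, 1) keeps every constraint satisfied while Z decreases without bound.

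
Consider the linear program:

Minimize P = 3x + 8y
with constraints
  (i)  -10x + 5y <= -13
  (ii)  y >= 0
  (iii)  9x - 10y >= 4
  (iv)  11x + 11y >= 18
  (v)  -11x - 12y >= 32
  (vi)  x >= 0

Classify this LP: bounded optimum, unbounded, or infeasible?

infeasible

The boundaries -10x + 5y = -13 and 9x - 10y = 4 meet at (2, 7/5), but that point violates -11x - 12y ≥ 32. Every candidate vertex is excluded by some other constraint, so the feasible region is empty.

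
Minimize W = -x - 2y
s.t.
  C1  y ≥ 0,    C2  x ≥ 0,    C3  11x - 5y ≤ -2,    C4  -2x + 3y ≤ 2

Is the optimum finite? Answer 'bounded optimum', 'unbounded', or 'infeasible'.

bounded optimum

Vertices and W = -x - 2y:
  (0, 2/5) → W = -4/5
  (0, 2/3) → W = -4/3
  (4/23, 18/23) → W = -40/23
The feasible region has finitely many vertices and no improving ray; the minimum is -40/23 at (4/23, 18/23).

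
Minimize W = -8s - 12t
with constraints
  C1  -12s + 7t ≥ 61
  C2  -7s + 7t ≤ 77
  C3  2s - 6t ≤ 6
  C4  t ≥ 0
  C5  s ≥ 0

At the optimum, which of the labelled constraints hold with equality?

C1 and C2

Extreme points and W = -8s - 12t:
  (16/5, 71/5) → W = -196
  (0, 61/7) → W = -732/7
  (0, 11) → W = -132

The minimum is at (16/5, 71/5). Substituting into each constraint, equality holds for C1 and C2; the remaining constraints have slack.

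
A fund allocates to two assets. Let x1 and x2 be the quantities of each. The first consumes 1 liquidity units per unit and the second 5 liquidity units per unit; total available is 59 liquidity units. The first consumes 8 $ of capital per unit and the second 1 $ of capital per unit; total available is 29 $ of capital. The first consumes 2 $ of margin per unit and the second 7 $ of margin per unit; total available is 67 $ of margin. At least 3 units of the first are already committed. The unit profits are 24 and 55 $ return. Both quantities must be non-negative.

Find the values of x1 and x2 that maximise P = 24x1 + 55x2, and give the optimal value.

Corner points and P = 24x1 + 55x2:
  (29/8, 0) → P = 87
  (3, 0) → P = 72
  (3, 5) → P = 347

The binding constraints are 8x1 + x2 = 29 and x1 = 3.
Solving simultaneously gives x1 = 3, x2 = 5.

x1 = 3, x2 = 5, maximum P = 347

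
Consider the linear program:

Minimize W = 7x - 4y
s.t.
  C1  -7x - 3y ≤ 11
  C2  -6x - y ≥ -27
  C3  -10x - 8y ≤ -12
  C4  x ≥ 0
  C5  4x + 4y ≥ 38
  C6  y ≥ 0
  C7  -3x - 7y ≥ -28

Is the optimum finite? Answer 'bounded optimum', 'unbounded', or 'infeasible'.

infeasible

The boundaries -6x - y = -27 and x = 0 meet at (0, 27), but that point violates -3x - 7y ≥ -28. Every candidate vertex is excluded by some other constraint, so the feasible region is empty.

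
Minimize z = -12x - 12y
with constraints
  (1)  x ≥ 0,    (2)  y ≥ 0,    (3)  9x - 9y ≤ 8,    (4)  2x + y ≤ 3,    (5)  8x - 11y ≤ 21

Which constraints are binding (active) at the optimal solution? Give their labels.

Extreme points and z = -12x - 12y:
  (0, 0) → z = 0
  (0, 3) → z = -36
  (8/9, 0) → z = -32/3
  (35/27, 11/27) → z = -184/9

The minimum is at (0, 3). Substituting into each constraint, equality holds for (1) and (4); the remaining constraints have slack.

(1) and (4)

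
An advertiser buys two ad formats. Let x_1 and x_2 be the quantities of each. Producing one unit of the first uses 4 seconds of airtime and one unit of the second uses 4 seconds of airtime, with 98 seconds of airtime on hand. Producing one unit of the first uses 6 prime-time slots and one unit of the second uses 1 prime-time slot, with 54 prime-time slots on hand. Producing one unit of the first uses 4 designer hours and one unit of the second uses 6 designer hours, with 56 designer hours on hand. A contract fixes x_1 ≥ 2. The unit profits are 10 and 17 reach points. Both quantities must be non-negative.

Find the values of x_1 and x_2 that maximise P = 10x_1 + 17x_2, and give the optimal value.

Feasible corners and P = 10x_1 + 17x_2:
  (9, 0) → P = 90
  (2, 0) → P = 20
  (67/8, 15/4) → P = 295/2
  (2, 8) → P = 156

x_1 = 2, x_2 = 8, maximum P = 156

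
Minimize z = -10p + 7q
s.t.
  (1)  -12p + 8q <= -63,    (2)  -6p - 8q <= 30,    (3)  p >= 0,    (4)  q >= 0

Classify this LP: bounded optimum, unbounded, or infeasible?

unbounded

From the feasible point (21/4, 0), moving in the direction (1, 0) keeps every constraint satisfied while z decreases without bound.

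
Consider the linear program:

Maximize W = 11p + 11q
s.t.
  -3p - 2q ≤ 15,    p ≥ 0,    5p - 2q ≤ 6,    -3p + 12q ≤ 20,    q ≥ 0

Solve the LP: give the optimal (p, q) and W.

Extreme points and W = 11p + 11q:
  (0, 5/3) → W = 55/3
  (0, 0) → W = 0
  (56/27, 59/27) → W = 1265/27
  (6/5, 0) → W = 66/5

At the optimal vertex, 5p - 2q = 6 and -3p + 12q = 20.
Solving simultaneously gives p = 56/27, q = 59/27.

p = 56/27, q = 59/27, maximum W = 1265/27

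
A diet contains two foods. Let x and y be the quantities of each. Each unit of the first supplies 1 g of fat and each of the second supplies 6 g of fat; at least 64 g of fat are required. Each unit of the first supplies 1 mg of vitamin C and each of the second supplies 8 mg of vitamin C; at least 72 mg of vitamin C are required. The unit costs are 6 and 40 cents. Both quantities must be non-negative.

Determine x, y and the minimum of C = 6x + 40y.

x = 40, y = 4, minimum C = 400

The feasible region is unbounded (it extends along (0, 1), (1, 0)), but C strictly increases along every unbounded feasible direction, so there is no improving ray and the minimum is attained at a vertex.

At the optimal vertex, x + 6y = 64 and x + 8y = 72.
Solving simultaneously gives x = 40, y = 4.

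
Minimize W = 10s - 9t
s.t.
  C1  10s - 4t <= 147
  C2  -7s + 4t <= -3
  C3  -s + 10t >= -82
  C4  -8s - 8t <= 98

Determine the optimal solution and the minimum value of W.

Corner points and W = 10s - 9t:
  (48, 333/4) → W = -1077/4
  (571/48, -673/96) → W = 17477/96
  (-46/11, -355/44) → W = 1355/44
  (-81/22, -377/44) → W = 1773/44

The optimum lies where 10s - 4t = 147 and -7s + 4t = -3.
Solving simultaneously gives s = 48, t = 333/4.

s = 48, t = 333/4, minimum W = -1077/4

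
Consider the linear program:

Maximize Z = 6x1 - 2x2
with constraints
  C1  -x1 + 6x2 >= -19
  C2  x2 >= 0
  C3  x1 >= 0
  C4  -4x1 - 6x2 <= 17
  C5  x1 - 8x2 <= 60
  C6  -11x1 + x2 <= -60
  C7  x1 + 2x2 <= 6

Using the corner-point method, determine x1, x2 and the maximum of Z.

x1 = 6, x2 = 0, maximum Z = 36

Feasible corners and Z = 6x1 - 2x2:
  (60/11, 0) → Z = 360/11
  (6, 0) → Z = 36
  (126/23, 6/23) → Z = 744/23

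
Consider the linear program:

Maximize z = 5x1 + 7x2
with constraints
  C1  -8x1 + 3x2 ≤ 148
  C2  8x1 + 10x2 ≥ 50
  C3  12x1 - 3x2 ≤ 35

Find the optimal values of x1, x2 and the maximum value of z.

x1 = 183/4, x2 = 514/3, maximum z = 17137/12

Feasible corners and z = 5x1 + 7x2:
  (-665/52, 198/13) → z = 2219/52
  (183/4, 514/3) → z = 17137/12
  (125/36, 20/9) → z = 395/12

At the optimal vertex, -8x1 + 3x2 = 148 and 12x1 - 3x2 = 35.
Solving simultaneously gives x1 = 183/4, x2 = 514/3.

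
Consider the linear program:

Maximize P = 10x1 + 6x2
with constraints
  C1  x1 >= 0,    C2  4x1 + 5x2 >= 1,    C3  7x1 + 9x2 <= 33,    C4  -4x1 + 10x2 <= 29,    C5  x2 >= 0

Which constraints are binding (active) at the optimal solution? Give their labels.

C3 and C5

Corner points and P = 10x1 + 6x2:
  (0, 1/5) → P = 6/5
  (0, 29/10) → P = 87/5
  (1/4, 0) → P = 5/2
  (69/106, 335/106) → P = 1350/53
  (33/7, 0) → P = 330/7

The maximum is at (33/7, 0). Substituting into each constraint, equality holds for C3 and C5; the remaining constraints have slack.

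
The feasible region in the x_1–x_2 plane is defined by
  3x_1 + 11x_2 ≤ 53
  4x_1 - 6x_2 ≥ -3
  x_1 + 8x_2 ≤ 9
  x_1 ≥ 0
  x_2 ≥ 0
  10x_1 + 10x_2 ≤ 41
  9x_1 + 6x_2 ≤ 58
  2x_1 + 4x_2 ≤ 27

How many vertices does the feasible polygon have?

5

Pairwise boundary intersections that survive every other constraint:
  (15/19, 39/38)
  (0, 1/2)
  (17/5, 7/10)
  (0, 0)
  (41/10, 0)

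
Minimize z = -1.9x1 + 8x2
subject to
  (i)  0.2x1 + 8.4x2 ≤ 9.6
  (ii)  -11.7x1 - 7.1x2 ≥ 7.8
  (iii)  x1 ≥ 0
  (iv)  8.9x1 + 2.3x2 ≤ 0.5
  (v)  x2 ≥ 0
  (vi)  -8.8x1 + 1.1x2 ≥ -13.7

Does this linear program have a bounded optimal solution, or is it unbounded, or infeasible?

infeasible

The boundaries 0.2x1 + 8.4x2 = 9.6 and -11.7x1 - 7.1x2 = 7.8 meet at (-6684/4843, 5694/4843), but that point violates x1 ≥ 0. Every candidate vertex is excluded by some other constraint, so the feasible region is empty.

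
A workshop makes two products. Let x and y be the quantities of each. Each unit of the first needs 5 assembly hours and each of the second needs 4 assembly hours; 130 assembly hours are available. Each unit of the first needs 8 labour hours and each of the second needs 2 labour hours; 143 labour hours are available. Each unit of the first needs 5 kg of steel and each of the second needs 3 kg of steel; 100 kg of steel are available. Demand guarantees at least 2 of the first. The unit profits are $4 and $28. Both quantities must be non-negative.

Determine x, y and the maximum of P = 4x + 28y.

Corner points and P = 4x + 28y:
  (143/8, 0) → P = 143/2
  (2, 0) → P = 8
  (2, 30) → P = 848
  (229/14, 85/14) → P = 1648/7

The binding constraints are 5x + 4y = 130 and 5x + 3y = 100.
Solving simultaneously gives x = 2, y = 30.

x = 2, y = 30, maximum P = 848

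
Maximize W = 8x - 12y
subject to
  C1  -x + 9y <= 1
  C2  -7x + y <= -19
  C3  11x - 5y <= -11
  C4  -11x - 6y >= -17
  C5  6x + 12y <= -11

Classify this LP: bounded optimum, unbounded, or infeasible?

infeasible

The boundaries -x + 9y = 1 and 6x + 12y = -11 meet at (-37/22, -5/66), but that point violates -7x + y ≤ -19. Every candidate vertex is excluded by some other constraint, so the feasible region is empty.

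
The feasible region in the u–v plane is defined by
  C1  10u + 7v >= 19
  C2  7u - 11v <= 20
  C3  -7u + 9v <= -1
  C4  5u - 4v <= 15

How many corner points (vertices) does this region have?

4

Pairwise boundary intersections that survive every other constraint:
  (349/159, -67/159)
  (178/139, 123/139)
  (85/27, 5/27)
  (131/17, 100/17)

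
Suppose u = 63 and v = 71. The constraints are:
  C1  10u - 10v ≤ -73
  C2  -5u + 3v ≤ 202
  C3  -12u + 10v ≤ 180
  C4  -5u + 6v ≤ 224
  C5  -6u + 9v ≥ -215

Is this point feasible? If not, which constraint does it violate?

C1: -80 ≤ -73 ✓
C2: -102 ≤ 202 ✓
C3: -46 ≤ 180 ✓
C4: 111 ≤ 224 ✓
C5: 261 ≥ -215 ✓

feasible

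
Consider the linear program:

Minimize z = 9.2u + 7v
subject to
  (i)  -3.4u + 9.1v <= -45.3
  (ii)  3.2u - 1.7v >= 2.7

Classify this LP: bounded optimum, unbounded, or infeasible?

unbounded

From the feasible point (-874/389, -2263/389), moving in the direction (-1.7, -3.2) keeps every constraint satisfied while z decreases without bound.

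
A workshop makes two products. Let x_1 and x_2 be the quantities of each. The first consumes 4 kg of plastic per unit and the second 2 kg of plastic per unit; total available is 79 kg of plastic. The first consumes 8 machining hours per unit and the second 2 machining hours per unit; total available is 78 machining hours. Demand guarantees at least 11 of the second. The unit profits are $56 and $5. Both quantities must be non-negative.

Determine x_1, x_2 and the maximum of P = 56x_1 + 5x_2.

The binding constraints are 8x_1 + 2x_2 = 78 and x_2 = 11.
Solving simultaneously gives x_1 = 7, x_2 = 11.

x_1 = 7, x_2 = 11, maximum P = 447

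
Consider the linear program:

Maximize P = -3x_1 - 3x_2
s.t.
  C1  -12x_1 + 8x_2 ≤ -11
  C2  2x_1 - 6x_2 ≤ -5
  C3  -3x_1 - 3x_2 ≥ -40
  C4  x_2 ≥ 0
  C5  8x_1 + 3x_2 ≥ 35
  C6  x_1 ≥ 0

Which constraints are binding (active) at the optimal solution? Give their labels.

Extreme points and P = -3x_1 - 3x_2:
  (353/60, 149/20) → P = -40
  (313/100, 83/25) → P = -387/20
  (75/8, 95/24) → P = -40
  (65/18, 55/27) → P = -305/18

The maximum is at (65/18, 55/27). Substituting into each constraint, equality holds for C2 and C5; the remaining constraints have slack.

C2 and C5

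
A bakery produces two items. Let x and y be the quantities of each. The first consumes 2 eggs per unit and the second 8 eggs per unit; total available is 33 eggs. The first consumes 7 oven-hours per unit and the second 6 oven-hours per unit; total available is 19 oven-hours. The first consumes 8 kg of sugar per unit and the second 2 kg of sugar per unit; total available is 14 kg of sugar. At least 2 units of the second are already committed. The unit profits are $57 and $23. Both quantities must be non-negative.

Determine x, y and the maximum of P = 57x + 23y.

x = 1, y = 2, maximum P = 103

Extreme points and P = 57x + 23y:
  (0, 19/6) → P = 437/6
  (0, 2) → P = 46
  (1, 2) → P = 103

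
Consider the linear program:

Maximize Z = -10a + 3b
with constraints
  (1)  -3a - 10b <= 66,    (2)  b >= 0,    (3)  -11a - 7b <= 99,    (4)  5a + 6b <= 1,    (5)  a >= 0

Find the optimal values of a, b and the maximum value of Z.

a = 0, b = 1/6, maximum Z = 1/2

At the optimal vertex, 5a + 6b = 1 and a = 0.
Solving simultaneously gives a = 0, b = 1/6.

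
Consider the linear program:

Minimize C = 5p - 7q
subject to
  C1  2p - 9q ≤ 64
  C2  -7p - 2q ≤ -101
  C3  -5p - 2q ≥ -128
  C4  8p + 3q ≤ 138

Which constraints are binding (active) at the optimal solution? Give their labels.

C2 and C4

Feasible corners and C = 5p - 7q:
  (1037/67, -246/67) → C = 6907/67
  (239/13, -118/39) → C = 4411/39
  (27/5, 158/5) → C = -971/5

The minimum is at (27/5, 158/5). Substituting into each constraint, equality holds for C2 and C4; the remaining constraints have slack.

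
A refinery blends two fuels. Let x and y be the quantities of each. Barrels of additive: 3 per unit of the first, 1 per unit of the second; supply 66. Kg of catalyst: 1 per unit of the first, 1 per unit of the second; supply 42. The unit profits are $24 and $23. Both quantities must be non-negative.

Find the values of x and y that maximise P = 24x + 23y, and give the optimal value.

x = 12, y = 30, maximum P = 978

Extreme points and P = 24x + 23y:
  (0, 0) → P = 0
  (0, 42) → P = 966
  (22, 0) → P = 528
  (12, 30) → P = 978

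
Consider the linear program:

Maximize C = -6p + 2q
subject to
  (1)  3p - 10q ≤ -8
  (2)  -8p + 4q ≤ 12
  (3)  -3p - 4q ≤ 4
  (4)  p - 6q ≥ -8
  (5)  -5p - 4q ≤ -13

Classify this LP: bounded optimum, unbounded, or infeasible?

bounded optimum

Feasible corners and C = -6p + 2q:
  (4, 2) → C = -20
  (49/31, 79/62) → C = -215/31
  (23/17, 53/34) → C = -5
The feasible region has finitely many vertices and no improving ray; the maximum is -5 at (23/17, 53/34).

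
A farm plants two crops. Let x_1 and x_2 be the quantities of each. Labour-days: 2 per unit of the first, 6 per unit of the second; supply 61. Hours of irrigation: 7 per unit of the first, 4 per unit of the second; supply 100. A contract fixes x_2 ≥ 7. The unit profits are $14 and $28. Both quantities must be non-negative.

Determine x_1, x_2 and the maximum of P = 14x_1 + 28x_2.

Feasible corners and P = 14x_1 + 28x_2:
  (0, 61/6) → P = 854/3
  (0, 7) → P = 196
  (19/2, 7) → P = 329

x_1 = 19/2, x_2 = 7, maximum P = 329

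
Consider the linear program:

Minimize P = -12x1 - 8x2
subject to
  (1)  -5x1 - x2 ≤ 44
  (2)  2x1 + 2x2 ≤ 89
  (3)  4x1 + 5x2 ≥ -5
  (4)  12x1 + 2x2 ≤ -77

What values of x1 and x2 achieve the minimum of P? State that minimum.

Vertices and P = -12x1 - 8x2:
  (-177/8, 533/8) → P = -535/2
  (-215/21, 151/21) → P = 196/3
  (-83/5, 611/10) → P = -1448/5
  (-375/52, 62/13) → P = 629/13

At the optimal vertex, 2x1 + 2x2 = 89 and 12x1 + 2x2 = -77.
Solving simultaneously gives x1 = -83/5, x2 = 611/10.

x1 = -83/5, x2 = 611/10, minimum P = -1448/5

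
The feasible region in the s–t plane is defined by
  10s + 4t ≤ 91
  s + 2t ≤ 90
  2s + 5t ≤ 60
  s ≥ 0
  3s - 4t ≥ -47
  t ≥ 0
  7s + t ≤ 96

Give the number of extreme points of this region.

5

The feasible vertices (each the meet of two boundaries and inside every other half-plane) are:
  (215/42, 209/21)
  (91/10, 0)
  (5/23, 274/23)
  (0, 47/4)
  (0, 0)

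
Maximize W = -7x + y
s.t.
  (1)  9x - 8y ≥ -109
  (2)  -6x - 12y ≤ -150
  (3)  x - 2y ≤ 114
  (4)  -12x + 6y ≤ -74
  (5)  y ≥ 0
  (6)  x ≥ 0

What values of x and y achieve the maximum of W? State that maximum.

x = 149/15, y = 113/15, maximum W = -62

Extreme points and W = -7x + y:
  (89/3, 47) → W = -482/3
  (149/15, 113/15) → W = -62
  (25, 0) → W = -175
  (114, 0) → W = -798
The feasible region is unbounded (it extends along (2, 1), (8, 9)), but W strictly decreases along every unbounded feasible direction, so there is no improving ray and the maximum is attained at a vertex.

At the optimal vertex, -6x - 12y = -150 and -12x + 6y = -74.
Solving simultaneously gives x = 149/15, y = 113/15.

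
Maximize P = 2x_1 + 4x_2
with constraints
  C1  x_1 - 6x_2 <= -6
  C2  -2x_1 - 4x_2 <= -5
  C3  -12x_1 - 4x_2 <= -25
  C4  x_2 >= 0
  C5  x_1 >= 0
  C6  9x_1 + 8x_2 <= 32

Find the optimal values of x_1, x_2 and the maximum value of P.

x_1 = 6/5, x_2 = 53/20, maximum P = 13

Vertices and P = 2x_1 + 4x_2:
  (63/38, 97/76) → P = 160/19
  (72/31, 43/31) → P = 316/31
  (6/5, 53/20) → P = 13

At the optimal vertex, -12x_1 - 4x_2 = -25 and 9x_1 + 8x_2 = 32.
Solving simultaneously gives x_1 = 6/5, x_2 = 53/20.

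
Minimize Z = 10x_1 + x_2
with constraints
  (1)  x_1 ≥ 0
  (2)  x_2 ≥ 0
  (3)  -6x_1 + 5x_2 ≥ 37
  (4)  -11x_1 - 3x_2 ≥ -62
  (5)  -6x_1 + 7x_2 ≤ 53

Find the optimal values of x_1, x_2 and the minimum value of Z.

x_1 = 0, x_2 = 37/5, minimum Z = 37/5

Extreme points and Z = 10x_1 + x_2:
  (0, 37/5) → Z = 37/5
  (0, 53/7) → Z = 53/7
  (1/2, 8) → Z = 13

The optimum lies where x_1 = 0 and -6x_1 + 5x_2 = 37.
Solving simultaneously gives x_1 = 0, x_2 = 37/5.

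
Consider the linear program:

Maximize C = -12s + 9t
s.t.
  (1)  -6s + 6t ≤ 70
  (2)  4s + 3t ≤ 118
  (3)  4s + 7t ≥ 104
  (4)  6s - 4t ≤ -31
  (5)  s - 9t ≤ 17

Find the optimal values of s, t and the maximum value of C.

Vertices and C = -12s + 9t:
  (67/33, 452/33) → C = 1088/11
  (47/6, 39/2) → C = 163/2
  (199/58, 374/29) → C = 2172/29

At the optimal vertex, -6s + 6t = 70 and 4s + 7t = 104.
Solving simultaneously gives s = 67/33, t = 452/33.

s = 67/33, t = 452/33, maximum C = 1088/11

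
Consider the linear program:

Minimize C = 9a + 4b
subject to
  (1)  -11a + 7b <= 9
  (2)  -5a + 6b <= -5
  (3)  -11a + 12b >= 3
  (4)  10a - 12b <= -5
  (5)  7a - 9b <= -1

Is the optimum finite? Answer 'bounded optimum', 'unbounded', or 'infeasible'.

Constraints -5a + 6b ≤ -5 and 10a - 12b ≤ -5 have parallel boundaries but demand opposite sides — no point can satisfy both, so the region is empty.

infeasible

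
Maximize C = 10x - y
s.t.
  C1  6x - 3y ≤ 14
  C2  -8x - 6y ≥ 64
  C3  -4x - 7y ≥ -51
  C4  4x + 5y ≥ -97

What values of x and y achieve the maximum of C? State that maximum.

x = -9/5, y = -124/15, maximum C = -146/15

Corner points and C = 10x - y:
  (-9/5, -124/15) → C = -146/15
  (-221/42, -319/21) → C = -262/7
  (-377/16, 83/4) → C = -2051/8
  (-467/4, 74) → C = -2483/2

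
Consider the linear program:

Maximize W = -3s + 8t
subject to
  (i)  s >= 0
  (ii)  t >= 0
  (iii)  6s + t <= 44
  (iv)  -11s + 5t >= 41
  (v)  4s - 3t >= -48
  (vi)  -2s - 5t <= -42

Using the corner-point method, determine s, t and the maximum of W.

s = 42/11, t = 232/11, maximum W = 1730/11

Feasible corners and W = -3s + 8t:
  (0, 16) → W = 128
  (0, 42/5) → W = 336/5
  (179/41, 730/41) → W = 5303/41
  (42/11, 232/11) → W = 1730/11
  (1/13, 544/65) → W = 4337/65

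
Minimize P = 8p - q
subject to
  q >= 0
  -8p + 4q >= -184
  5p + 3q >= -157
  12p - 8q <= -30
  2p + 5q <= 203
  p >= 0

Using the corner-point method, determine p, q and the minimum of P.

p = 0, q = 203/5, minimum P = -203/5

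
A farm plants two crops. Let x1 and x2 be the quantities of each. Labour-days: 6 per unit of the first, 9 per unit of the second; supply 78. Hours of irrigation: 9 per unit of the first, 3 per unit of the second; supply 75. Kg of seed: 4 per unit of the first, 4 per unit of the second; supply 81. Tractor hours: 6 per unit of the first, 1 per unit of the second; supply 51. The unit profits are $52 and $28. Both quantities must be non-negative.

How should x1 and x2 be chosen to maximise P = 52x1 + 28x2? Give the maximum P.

x1 = 7, x2 = 4, maximum P = 476

Feasible corners and P = 52x1 + 28x2:
  (0, 0) → P = 0
  (0, 26/3) → P = 728/3
  (25/3, 0) → P = 1300/3
  (7, 4) → P = 476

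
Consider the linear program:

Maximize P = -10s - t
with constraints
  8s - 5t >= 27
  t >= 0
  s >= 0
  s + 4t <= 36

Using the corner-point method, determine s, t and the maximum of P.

s = 27/8, t = 0, maximum P = -135/4

Vertices and P = -10s - t:
  (27/8, 0) → P = -135/4
  (288/37, 261/37) → P = -3141/37
  (36, 0) → P = -360

At the optimal vertex, 8s - 5t = 27 and t = 0.
Solving simultaneously gives s = 27/8, t = 0.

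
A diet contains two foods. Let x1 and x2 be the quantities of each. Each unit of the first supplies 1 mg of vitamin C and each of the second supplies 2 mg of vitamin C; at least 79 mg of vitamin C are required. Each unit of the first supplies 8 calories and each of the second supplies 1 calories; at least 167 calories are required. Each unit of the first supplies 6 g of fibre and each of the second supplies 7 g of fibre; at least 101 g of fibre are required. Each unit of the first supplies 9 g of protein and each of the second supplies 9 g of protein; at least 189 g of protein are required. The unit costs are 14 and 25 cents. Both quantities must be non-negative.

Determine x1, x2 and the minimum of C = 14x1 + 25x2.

The feasible region is unbounded (it extends along (0, 1), (1, 0)), but C strictly increases along every unbounded feasible direction, so there is no improving ray and the minimum is attained at a vertex.

The binding constraints are x1 + 2x2 = 79 and 8x1 + x2 = 167.
Solving simultaneously gives x1 = 17, x2 = 31.

x1 = 17, x2 = 31, minimum C = 1013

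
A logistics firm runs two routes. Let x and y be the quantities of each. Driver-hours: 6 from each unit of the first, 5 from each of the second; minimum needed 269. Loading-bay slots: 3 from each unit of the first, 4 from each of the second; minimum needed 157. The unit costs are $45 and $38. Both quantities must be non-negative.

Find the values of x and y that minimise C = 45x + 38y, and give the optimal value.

Corner points and C = 45x + 38y:
  (0, 269/5) → C = 10222/5
  (157/3, 0) → C = 2355
  (97/3, 15) → C = 2025
The feasible region is unbounded (it extends along (0, 1), (1, 0)), but C strictly increases along every unbounded feasible direction, so there is no improving ray and the minimum is attained at a vertex.

The binding constraints are 6x + 5y = 269 and 3x + 4y = 157.
Solving simultaneously gives x = 97/3, y = 15.

x = 97/3, y = 15, minimum C = 2025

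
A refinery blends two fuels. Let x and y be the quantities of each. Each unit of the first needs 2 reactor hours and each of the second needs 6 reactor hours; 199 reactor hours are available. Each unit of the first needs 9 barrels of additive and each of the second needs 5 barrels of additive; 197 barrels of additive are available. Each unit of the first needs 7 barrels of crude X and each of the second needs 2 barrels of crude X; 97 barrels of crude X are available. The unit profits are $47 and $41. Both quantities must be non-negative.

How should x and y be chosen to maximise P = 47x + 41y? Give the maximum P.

x = 17/4, y = 127/4, maximum P = 3003/2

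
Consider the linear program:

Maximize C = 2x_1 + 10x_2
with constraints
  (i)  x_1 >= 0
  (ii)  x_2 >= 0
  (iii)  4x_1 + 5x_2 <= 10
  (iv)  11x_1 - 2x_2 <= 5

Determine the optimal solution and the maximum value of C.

Feasible corners and C = 2x_1 + 10x_2:
  (0, 0) → C = 0
  (0, 2) → C = 20
  (5/11, 0) → C = 10/11
  (5/7, 10/7) → C = 110/7

At the optimal vertex, x_1 = 0 and 4x_1 + 5x_2 = 10.
Solving simultaneously gives x_1 = 0, x_2 = 2.

x_1 = 0, x_2 = 2, maximum C = 20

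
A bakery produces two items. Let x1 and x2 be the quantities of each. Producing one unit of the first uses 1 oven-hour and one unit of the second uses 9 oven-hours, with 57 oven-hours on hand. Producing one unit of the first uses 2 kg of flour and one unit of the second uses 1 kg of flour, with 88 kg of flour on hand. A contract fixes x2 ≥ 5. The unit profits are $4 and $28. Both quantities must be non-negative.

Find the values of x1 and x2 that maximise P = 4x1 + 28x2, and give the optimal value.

x1 = 12, x2 = 5, maximum P = 188

The optimum lies where x1 + 9x2 = 57 and x2 = 5.
Solving simultaneously gives x1 = 12, x2 = 5.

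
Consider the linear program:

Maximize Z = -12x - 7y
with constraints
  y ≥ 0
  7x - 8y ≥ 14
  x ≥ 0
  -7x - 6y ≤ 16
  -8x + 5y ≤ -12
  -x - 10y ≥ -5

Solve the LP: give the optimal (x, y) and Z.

x = 2, y = 0, maximum Z = -24

The binding constraints are y = 0 and 7x - 8y = 14.
Solving simultaneously gives x = 2, y = 0.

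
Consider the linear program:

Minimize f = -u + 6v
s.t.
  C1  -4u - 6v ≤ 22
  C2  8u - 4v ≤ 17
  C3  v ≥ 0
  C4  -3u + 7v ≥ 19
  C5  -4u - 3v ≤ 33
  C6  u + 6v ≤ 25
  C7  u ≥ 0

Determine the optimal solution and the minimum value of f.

Feasible corners and f = -u + 6v:
  (61/25, 94/25) → f = 503/25
  (0, 19/7) → f = 114/7
  (0, 25/6) → f = 25

u = 0, v = 19/7, minimum f = 114/7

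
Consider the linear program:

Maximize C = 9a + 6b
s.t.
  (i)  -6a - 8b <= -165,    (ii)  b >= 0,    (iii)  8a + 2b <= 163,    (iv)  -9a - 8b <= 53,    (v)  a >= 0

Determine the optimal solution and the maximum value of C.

a = 0, b = 163/2, maximum C = 489

Corner points and C = 9a + 6b:
  (487/26, 171/26) → C = 5409/26
  (0, 165/8) → C = 495/4
  (0, 163/2) → C = 489

The optimum lies where 8a + 2b = 163 and a = 0.
Solving simultaneously gives a = 0, b = 163/2.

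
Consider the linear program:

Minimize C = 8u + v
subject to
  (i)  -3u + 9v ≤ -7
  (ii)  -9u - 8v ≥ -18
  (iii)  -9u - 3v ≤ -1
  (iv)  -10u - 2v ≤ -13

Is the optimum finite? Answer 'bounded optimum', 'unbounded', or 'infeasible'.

Extreme points and C = 8u + v:
  (218/105, -3/35) → C = 347/21
  (131/96, -31/96) → C = 339/32
  (37/12, -107/12) → C = 63/4
The feasible region has finitely many vertices and no improving ray; the minimum is 339/32 at (131/96, -31/96).

bounded optimum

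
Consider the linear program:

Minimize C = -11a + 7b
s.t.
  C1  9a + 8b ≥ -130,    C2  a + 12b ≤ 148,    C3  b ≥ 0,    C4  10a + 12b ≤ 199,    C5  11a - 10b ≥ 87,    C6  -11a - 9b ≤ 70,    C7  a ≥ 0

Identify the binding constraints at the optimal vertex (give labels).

Corner points and C = -11a + 7b:
  (199/10, 0) → C = -2189/10
  (87/11, 0) → C = -87
  (1517/116, 1319/232) → C = -24141/232

The minimum is at (199/10, 0). Substituting into each constraint, equality holds for C3 and C4; the remaining constraints have slack.

C3 and C4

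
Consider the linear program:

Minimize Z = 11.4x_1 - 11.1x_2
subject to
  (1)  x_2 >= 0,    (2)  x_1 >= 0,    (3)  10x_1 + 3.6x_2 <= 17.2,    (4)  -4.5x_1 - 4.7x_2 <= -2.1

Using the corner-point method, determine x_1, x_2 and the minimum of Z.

Feasible corners and Z = 11.4x_1 - 11.1x_2:
  (43/25, 0) → Z = 2451/125
  (7/15, 0) → Z = 133/25
  (0, 43/9) → Z = -1591/30
  (0, 21/47) → Z = -2331/470

x_1 = 0, x_2 = 43/9, minimum Z = -1591/30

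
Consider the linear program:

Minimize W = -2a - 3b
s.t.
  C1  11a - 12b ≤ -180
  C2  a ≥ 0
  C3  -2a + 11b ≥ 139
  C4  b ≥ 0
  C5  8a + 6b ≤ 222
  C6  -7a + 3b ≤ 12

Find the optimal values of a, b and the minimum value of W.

a = 9, b = 25, minimum W = -93

Feasible corners and W = -2a - 3b:
  (88/9, 647/27) → W = -823/9
  (132/17, 376/17) → W = -1392/17
  (9, 25) → W = -93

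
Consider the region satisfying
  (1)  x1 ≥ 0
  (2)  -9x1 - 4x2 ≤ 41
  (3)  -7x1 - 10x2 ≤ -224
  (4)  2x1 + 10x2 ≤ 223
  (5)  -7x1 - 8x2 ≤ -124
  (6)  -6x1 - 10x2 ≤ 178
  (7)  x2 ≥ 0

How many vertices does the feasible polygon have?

3

Pairwise boundary intersections that survive every other constraint:
  (1/5, 1113/50)
  (32, 0)
  (223/2, 0)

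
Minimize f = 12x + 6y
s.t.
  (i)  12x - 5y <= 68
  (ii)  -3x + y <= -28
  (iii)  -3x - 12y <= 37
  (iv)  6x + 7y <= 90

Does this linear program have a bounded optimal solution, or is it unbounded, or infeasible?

The boundaries 12x - 5y = 68 and -3x + y = -28 meet at (24, 44), but that point violates 6x + 7y ≤ 90. Every candidate vertex is excluded by some other constraint, so the feasible region is empty.

infeasible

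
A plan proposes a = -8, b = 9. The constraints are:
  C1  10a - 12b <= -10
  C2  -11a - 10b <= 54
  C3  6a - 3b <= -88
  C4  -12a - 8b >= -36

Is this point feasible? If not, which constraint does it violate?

not feasible — violates C3

Constraint C3: 6a - 3b = -75, which is not ≤ -88. All other constraints are satisfied.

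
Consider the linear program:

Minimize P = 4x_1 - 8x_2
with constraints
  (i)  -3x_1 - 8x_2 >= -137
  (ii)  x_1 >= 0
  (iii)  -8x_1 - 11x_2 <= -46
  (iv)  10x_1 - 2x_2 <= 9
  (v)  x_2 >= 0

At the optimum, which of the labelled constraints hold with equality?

(i) and (ii)

Extreme points and P = 4x_1 - 8x_2:
  (0, 137/8) → P = -137
  (173/43, 1343/86) → P = -4680/43
  (0, 46/11) → P = -368/11
  (191/126, 194/63) → P = -130/7

The minimum is at (0, 137/8). Substituting into each constraint, equality holds for (i) and (ii); the remaining constraints have slack.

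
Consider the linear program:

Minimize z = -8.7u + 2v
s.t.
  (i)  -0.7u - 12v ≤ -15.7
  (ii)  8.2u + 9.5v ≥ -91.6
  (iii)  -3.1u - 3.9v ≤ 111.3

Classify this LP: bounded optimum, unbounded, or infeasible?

unbounded

From the feasible point (-24967/1835, 19286/9175), moving in the direction (12, -0.7) keeps every constraint satisfied while z decreases without bound.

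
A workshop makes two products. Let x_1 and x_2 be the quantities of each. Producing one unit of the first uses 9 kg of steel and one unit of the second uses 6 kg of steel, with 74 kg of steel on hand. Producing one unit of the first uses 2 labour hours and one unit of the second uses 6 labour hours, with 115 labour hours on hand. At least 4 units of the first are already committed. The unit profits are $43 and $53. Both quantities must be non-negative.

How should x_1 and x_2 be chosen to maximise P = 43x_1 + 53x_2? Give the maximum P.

x_1 = 4, x_2 = 19/3, maximum P = 1523/3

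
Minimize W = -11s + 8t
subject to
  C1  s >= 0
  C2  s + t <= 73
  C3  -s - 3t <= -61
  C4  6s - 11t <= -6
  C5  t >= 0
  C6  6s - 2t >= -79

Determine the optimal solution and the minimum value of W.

At the optimal vertex, s + t = 73 and 6s - 11t = -6.
Solving simultaneously gives s = 797/17, t = 444/17.

s = 797/17, t = 444/17, minimum W = -5215/17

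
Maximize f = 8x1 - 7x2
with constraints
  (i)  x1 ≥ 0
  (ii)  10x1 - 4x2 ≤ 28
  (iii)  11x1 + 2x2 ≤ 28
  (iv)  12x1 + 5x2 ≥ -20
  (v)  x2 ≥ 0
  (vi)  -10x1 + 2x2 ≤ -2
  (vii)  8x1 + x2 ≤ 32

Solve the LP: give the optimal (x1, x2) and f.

Vertices and f = 8x1 - 7x2:
  (28/11, 0) → f = 224/11
  (10/7, 43/7) → f = -221/7
  (1/5, 0) → f = 8/5

The optimum lies where 11x1 + 2x2 = 28 and x2 = 0.
Solving simultaneously gives x1 = 28/11, x2 = 0.

x1 = 28/11, x2 = 0, maximum f = 224/11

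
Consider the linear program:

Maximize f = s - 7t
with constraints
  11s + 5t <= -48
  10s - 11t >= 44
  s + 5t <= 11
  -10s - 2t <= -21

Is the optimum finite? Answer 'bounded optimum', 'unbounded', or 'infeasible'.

From the feasible point (201/28, -711/28), moving in the direction (5, -11) keeps every constraint satisfied while f increases without bound.

unbounded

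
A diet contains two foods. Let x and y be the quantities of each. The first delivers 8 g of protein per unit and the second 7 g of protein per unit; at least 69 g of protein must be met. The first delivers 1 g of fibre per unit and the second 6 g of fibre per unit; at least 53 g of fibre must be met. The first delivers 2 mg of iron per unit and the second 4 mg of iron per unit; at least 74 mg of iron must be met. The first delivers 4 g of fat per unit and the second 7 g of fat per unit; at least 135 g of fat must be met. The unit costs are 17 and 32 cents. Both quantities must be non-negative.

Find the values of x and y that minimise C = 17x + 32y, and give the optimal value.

x = 11, y = 13, minimum C = 603

Corner points and C = 17x + 32y:
  (0, 135/7) → C = 4320/7
  (53, 0) → C = 901
  (29, 4) → C = 621
  (11, 13) → C = 603
The feasible region is unbounded (it extends along (0, 1), (1, 0)), but C strictly increases along every unbounded feasible direction, so there is no improving ray and the minimum is attained at a vertex.

The binding constraints are 2x + 4y = 74 and 4x + 7y = 135.
Solving simultaneously gives x = 11, y = 13.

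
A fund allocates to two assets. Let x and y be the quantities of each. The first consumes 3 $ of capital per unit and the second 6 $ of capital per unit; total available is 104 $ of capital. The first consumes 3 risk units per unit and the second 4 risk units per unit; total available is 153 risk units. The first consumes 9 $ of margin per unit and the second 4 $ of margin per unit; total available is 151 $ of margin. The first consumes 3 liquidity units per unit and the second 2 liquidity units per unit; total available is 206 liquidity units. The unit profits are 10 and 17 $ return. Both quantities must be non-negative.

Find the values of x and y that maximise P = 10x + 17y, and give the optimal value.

x = 35/3, y = 23/2, maximum P = 1873/6

Vertices and P = 10x + 17y:
  (0, 0) → P = 0
  (0, 52/3) → P = 884/3
  (151/9, 0) → P = 1510/9
  (35/3, 23/2) → P = 1873/6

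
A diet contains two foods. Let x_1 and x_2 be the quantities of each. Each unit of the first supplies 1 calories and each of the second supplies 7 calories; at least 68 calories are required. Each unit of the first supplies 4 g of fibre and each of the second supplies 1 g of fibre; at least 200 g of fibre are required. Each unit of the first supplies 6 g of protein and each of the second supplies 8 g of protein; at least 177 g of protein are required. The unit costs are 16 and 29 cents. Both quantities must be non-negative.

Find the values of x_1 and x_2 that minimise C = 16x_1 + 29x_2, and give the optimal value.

x_1 = 148/3, x_2 = 8/3, minimum C = 2600/3

Vertices and C = 16x_1 + 29x_2:
  (0, 200) → C = 5800
  (68, 0) → C = 1088
  (148/3, 8/3) → C = 2600/3
The feasible region is unbounded (it extends along (0, 1), (1, 0)), but C strictly increases along every unbounded feasible direction, so there is no improving ray and the minimum is attained at a vertex.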